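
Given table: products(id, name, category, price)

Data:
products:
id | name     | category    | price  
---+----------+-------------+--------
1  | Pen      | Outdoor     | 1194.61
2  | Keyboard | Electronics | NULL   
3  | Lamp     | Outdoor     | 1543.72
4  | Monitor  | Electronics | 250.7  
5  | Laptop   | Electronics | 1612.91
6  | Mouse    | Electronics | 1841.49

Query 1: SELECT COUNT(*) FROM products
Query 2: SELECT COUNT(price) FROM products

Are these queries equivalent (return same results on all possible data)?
No, not equivalent

Query 1 returns: [(6,)]
Query 2 returns: [(5,)]

Reason: COUNT(*) includes NULLs, COUNT(column) excludes them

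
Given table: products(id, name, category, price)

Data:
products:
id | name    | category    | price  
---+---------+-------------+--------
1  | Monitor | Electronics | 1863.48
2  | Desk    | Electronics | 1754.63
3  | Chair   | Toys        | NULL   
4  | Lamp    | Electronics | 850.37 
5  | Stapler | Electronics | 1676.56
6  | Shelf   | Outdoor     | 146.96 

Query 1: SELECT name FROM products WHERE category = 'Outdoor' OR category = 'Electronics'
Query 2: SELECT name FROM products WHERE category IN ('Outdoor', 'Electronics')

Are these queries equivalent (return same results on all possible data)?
Yes, equivalent

Both queries return: [('Desk',), ('Lamp',), ('Monitor',), ('Shelf',), ('Stapler',)]

Reason: OR vs IN are equivalent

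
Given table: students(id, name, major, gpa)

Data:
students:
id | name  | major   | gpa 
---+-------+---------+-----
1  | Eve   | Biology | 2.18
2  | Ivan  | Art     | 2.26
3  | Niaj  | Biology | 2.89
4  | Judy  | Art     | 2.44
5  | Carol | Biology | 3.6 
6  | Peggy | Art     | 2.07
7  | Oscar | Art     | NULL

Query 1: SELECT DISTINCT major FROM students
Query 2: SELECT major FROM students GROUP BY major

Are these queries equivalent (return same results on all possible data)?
Yes, equivalent

Both queries return: [('Art',), ('Biology',)]

Reason: Both get unique majors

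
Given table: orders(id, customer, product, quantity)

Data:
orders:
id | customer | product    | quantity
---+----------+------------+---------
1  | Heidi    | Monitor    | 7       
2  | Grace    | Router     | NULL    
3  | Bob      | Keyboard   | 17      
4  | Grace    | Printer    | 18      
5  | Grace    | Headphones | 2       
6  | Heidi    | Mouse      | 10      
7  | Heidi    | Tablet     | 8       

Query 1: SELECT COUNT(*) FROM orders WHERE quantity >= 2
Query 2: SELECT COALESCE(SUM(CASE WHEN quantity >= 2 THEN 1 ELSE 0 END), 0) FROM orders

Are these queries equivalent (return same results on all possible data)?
Yes, equivalent

Both queries return: [(6,)]

Reason: COUNT with WHERE vs conditional SUM (COALESCE handles empty-table NULL)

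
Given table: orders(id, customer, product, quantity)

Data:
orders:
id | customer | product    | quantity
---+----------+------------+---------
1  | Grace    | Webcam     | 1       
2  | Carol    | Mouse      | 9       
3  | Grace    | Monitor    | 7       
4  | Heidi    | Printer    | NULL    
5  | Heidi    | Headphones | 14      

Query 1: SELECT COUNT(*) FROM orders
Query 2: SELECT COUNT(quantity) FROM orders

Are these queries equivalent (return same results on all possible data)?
No, not equivalent

Query 1 returns: [(5,)]
Query 2 returns: [(4,)]

Reason: COUNT(*) includes NULLs, COUNT(column) excludes them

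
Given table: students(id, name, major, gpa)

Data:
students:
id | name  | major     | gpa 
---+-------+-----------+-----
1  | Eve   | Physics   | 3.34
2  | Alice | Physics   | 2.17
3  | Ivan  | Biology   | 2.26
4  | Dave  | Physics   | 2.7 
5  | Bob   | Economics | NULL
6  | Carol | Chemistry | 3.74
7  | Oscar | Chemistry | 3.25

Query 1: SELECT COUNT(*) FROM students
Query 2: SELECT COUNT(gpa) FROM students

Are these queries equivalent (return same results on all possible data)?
No, not equivalent

Query 1 returns: [(7,)]
Query 2 returns: [(6,)]

Reason: COUNT(*) includes NULLs, COUNT(column) excludes them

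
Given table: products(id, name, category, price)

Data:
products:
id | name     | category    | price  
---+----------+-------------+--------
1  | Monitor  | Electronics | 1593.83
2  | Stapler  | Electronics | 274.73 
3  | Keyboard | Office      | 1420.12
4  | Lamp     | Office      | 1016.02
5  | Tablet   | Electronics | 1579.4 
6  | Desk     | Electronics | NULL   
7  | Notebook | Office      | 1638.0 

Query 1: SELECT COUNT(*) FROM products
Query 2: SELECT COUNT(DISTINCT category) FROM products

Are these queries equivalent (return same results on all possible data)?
No, not equivalent

Query 1 returns: [(7,)]
Query 2 returns: [(2,)]

Reason: COUNT(*) counts rows, COUNT(DISTINCT category) counts unique categorys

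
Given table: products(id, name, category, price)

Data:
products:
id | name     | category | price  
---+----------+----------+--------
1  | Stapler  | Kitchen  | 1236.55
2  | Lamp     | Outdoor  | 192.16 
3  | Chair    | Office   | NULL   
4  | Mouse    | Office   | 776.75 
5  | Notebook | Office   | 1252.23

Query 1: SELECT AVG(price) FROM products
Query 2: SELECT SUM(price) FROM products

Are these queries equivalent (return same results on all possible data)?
No, not equivalent

Query 1 returns: [(864.4225,)]
Query 2 returns: [(3457.69,)]

Reason: AVG vs SUM give different aggregate values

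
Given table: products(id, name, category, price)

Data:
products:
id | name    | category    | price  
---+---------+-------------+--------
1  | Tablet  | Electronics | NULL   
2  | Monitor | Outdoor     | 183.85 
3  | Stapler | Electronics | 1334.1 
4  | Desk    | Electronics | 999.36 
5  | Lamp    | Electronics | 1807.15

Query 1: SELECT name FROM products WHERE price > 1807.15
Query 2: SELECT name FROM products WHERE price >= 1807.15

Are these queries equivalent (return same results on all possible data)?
No, not equivalent

Query 1 returns: []
Query 2 returns: [('Lamp',)]

Reason: > vs >= gives different results when price = 1807.15 exists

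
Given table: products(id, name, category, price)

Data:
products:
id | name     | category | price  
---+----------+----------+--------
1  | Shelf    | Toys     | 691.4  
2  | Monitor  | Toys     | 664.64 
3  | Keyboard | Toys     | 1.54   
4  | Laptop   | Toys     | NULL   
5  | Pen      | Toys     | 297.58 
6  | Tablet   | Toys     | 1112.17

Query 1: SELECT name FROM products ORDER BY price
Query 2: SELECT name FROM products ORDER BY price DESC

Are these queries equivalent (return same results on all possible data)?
No, not equivalent

Query 1 returns: [('Laptop',), ('Keyboard',), ('Pen',), ('Monitor',), ('Shelf',), ('Tablet',)]
Query 2 returns: [('Tablet',), ('Shelf',), ('Monitor',), ('Pen',), ('Keyboard',), ('Laptop',)]

Reason: ASC vs DESC gives opposite ordering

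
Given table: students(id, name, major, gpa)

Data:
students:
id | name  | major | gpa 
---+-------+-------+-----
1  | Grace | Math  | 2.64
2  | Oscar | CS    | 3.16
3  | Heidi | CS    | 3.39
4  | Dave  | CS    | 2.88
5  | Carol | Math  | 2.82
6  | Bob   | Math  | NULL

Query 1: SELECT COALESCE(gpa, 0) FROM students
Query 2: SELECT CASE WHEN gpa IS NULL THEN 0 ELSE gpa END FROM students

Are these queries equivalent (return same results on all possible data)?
Yes, equivalent

Both queries return: [(0,), (2.64,), (2.82,), (2.88,), (3.16,), (3.39,)]

Reason: COALESCE vs CASE for NULL handling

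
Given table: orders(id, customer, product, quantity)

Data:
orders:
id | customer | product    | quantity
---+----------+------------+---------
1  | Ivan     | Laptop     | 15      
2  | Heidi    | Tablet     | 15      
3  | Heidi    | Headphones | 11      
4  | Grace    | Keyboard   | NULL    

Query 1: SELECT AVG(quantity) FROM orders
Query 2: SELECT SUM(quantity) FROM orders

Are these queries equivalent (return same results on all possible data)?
No, not equivalent

Query 1 returns: [(13.666666666666666,)]
Query 2 returns: [(41,)]

Reason: AVG vs SUM give different aggregate values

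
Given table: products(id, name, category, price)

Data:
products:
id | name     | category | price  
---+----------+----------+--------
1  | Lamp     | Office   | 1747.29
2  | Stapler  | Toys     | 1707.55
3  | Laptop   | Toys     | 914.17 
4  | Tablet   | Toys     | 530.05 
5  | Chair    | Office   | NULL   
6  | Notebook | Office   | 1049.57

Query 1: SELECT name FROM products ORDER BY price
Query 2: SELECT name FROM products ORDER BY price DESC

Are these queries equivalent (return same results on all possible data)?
No, not equivalent

Query 1 returns: [('Chair',), ('Tablet',), ('Laptop',), ('Notebook',), ('Stapler',), ('Lamp',)]
Query 2 returns: [('Lamp',), ('Stapler',), ('Notebook',), ('Laptop',), ('Tablet',), ('Chair',)]

Reason: ASC vs DESC gives opposite ordering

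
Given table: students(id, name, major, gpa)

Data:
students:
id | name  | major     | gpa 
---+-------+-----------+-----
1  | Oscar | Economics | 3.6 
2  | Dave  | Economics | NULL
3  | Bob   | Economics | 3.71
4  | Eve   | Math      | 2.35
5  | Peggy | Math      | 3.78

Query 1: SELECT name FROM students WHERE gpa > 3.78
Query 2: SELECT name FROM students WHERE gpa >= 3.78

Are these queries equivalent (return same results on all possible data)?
No, not equivalent

Query 1 returns: []
Query 2 returns: [('Peggy',)]

Reason: > vs >= gives different results when gpa = 3.78 exists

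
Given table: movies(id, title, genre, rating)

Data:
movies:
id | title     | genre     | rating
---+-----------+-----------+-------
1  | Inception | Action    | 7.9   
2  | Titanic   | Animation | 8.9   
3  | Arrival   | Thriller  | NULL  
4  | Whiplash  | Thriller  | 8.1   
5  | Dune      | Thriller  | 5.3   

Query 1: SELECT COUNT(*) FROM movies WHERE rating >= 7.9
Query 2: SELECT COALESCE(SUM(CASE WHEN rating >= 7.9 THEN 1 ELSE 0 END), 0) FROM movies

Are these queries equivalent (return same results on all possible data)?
Yes, equivalent

Both queries return: [(3,)]

Reason: COUNT with WHERE vs conditional SUM (COALESCE handles empty-table NULL)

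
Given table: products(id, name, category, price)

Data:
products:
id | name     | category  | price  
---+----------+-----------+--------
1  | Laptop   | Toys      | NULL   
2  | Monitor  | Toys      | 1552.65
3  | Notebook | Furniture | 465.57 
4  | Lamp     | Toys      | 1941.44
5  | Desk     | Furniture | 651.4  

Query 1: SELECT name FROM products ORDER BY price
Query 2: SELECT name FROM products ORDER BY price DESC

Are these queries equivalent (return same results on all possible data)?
No, not equivalent

Query 1 returns: [('Laptop',), ('Notebook',), ('Desk',), ('Monitor',), ('Lamp',)]
Query 2 returns: [('Lamp',), ('Monitor',), ('Desk',), ('Notebook',), ('Laptop',)]

Reason: ASC vs DESC gives opposite ordering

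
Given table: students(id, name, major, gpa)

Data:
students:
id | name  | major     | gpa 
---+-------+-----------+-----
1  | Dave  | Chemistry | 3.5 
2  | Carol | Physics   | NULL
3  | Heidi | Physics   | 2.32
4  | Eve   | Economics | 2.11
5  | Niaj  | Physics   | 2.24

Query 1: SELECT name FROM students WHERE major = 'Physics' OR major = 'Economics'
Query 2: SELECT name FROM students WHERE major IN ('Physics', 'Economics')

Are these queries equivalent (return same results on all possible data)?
Yes, equivalent

Both queries return: [('Carol',), ('Eve',), ('Heidi',), ('Niaj',)]

Reason: OR vs IN are equivalent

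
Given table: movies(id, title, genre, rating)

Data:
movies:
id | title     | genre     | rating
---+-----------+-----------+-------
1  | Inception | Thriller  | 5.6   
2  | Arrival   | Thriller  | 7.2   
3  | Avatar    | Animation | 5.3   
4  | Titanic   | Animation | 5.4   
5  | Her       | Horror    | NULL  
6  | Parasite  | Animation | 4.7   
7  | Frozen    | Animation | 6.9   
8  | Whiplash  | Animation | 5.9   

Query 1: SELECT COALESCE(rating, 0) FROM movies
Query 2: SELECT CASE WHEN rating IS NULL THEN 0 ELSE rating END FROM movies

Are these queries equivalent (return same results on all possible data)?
Yes, equivalent

Both queries return: [(0,), (4.7,), (5.3,), (5.4,), (5.6,), (5.9,), (6.9,), (7.2,)]

Reason: COALESCE vs CASE for NULL handling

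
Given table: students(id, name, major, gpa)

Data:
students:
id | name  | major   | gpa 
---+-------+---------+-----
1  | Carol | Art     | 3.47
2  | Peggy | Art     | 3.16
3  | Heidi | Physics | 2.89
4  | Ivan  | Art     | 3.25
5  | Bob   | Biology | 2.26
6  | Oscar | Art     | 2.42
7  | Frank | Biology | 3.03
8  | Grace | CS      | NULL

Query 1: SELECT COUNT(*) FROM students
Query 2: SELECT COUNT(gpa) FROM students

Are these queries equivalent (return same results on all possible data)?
No, not equivalent

Query 1 returns: [(8,)]
Query 2 returns: [(7,)]

Reason: COUNT(*) includes NULLs, COUNT(column) excludes them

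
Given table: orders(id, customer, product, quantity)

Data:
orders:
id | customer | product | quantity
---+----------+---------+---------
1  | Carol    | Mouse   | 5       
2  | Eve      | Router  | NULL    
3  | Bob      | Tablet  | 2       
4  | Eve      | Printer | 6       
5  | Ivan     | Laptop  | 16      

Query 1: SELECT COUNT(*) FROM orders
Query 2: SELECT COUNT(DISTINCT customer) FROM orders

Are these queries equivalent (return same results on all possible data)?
No, not equivalent

Query 1 returns: [(5,)]
Query 2 returns: [(4,)]

Reason: COUNT(*) counts rows, COUNT(DISTINCT customer) counts unique customers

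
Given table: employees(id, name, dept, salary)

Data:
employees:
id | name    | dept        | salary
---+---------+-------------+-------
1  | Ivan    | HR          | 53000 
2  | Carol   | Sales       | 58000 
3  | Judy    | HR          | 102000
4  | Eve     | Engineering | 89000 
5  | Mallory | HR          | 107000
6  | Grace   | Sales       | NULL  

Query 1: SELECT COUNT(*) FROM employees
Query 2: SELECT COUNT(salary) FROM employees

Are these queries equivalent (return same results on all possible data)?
No, not equivalent

Query 1 returns: [(6,)]
Query 2 returns: [(5,)]

Reason: COUNT(*) includes NULLs, COUNT(column) excludes them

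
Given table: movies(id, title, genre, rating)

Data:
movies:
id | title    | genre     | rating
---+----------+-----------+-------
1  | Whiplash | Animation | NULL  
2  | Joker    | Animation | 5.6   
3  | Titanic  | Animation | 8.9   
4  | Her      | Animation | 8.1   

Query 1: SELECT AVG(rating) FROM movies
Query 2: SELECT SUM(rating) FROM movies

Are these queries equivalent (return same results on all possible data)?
No, not equivalent

Query 1 returns: [(7.533333333333334,)]
Query 2 returns: [(22.6,)]

Reason: AVG vs SUM give different aggregate values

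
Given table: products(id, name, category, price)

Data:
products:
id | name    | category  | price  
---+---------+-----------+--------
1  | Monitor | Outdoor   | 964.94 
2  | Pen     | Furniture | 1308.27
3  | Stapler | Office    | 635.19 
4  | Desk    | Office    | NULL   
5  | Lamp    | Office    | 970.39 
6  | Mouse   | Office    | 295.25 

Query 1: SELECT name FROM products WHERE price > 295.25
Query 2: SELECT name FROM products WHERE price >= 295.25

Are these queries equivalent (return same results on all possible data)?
No, not equivalent

Query 1 returns: [('Monitor',), ('Pen',), ('Stapler',), ('Lamp',)]
Query 2 returns: [('Monitor',), ('Pen',), ('Stapler',), ('Lamp',), ('Mouse',)]

Reason: > vs >= gives different results when price = 295.25 exists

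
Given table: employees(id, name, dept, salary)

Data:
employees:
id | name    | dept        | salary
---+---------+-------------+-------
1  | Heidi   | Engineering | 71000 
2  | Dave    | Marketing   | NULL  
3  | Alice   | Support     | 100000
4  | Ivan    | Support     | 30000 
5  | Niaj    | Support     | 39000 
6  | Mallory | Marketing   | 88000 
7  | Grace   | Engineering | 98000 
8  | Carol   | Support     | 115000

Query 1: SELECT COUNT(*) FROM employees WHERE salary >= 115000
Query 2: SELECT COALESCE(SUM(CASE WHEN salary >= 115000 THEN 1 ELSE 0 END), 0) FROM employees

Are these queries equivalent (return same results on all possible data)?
Yes, equivalent

Both queries return: [(1,)]

Reason: COUNT with WHERE vs conditional SUM (COALESCE handles empty-table NULL)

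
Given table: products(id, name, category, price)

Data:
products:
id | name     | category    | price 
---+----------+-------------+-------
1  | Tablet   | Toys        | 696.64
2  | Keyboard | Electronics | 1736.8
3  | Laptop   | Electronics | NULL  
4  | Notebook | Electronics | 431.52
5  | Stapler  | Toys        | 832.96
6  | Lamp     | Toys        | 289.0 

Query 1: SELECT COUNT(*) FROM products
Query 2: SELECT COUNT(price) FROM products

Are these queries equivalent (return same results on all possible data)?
No, not equivalent

Query 1 returns: [(6,)]
Query 2 returns: [(5,)]

Reason: COUNT(*) includes NULLs, COUNT(column) excludes them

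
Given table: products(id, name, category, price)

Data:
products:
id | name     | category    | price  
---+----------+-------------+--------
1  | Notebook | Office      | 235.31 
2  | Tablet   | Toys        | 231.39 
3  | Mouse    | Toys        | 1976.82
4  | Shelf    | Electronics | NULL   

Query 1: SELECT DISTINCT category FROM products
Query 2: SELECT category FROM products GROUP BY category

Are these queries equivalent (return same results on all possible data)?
Yes, equivalent

Both queries return: [('Electronics',), ('Office',), ('Toys',)]

Reason: Both get unique categorys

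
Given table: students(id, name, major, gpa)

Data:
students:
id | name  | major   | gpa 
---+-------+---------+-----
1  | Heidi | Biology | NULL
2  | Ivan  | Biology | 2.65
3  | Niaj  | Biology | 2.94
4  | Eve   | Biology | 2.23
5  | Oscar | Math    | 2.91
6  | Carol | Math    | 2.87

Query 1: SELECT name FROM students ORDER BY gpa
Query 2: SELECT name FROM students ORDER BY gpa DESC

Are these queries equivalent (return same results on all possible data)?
No, not equivalent

Query 1 returns: [('Heidi',), ('Eve',), ('Ivan',), ('Carol',), ('Oscar',), ('Niaj',)]
Query 2 returns: [('Niaj',), ('Oscar',), ('Carol',), ('Ivan',), ('Eve',), ('Heidi',)]

Reason: ASC vs DESC gives opposite ordering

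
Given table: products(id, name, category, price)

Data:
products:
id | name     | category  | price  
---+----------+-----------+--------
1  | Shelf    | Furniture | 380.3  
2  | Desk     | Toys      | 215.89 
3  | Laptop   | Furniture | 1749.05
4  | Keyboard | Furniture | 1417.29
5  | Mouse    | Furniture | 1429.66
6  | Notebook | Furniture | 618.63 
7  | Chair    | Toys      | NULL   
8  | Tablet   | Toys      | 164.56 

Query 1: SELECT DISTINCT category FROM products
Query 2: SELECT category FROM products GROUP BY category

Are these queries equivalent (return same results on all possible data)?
Yes, equivalent

Both queries return: [('Furniture',), ('Toys',)]

Reason: Both get unique categorys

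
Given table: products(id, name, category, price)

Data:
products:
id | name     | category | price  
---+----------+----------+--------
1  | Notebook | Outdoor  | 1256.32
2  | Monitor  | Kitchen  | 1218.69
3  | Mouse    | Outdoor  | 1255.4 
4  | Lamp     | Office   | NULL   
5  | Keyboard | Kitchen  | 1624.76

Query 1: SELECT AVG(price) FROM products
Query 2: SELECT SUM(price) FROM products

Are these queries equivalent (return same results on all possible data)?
No, not equivalent

Query 1 returns: [(1338.7925,)]
Query 2 returns: [(5355.17,)]

Reason: AVG vs SUM give different aggregate values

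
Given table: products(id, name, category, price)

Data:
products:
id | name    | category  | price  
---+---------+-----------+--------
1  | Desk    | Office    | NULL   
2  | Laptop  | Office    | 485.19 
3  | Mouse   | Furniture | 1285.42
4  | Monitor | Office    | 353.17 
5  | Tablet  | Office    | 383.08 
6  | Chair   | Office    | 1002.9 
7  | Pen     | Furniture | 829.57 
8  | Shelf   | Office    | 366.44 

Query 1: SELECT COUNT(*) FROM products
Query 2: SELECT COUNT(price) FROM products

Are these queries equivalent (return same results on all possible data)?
No, not equivalent

Query 1 returns: [(8,)]
Query 2 returns: [(7,)]

Reason: COUNT(*) includes NULLs, COUNT(column) excludes them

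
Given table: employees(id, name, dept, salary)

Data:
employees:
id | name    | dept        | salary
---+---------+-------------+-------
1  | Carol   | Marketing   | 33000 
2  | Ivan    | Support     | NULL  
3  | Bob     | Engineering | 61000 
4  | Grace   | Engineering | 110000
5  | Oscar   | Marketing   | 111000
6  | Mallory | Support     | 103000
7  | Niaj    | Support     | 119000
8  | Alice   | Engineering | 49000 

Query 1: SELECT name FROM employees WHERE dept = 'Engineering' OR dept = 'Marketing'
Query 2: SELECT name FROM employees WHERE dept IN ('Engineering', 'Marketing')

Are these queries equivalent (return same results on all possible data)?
Yes, equivalent

Both queries return: [('Alice',), ('Bob',), ('Carol',), ('Grace',), ('Oscar',)]

Reason: OR vs IN are equivalent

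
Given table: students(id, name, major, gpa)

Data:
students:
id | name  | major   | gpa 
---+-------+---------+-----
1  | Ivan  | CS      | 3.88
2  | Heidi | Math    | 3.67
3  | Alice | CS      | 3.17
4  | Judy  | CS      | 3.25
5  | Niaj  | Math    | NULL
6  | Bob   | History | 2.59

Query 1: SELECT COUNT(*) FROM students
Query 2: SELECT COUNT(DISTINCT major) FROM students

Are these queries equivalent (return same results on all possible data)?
No, not equivalent

Query 1 returns: [(6,)]
Query 2 returns: [(3,)]

Reason: COUNT(*) counts rows, COUNT(DISTINCT major) counts unique majors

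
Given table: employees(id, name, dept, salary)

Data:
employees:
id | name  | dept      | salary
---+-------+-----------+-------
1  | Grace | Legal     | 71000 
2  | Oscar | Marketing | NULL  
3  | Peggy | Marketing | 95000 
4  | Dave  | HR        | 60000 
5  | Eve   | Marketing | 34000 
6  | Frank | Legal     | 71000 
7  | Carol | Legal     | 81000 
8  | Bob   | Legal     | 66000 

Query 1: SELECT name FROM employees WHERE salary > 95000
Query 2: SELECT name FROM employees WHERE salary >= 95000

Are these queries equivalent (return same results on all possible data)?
No, not equivalent

Query 1 returns: []
Query 2 returns: [('Peggy',)]

Reason: > vs >= gives different results when salary = 95000 exists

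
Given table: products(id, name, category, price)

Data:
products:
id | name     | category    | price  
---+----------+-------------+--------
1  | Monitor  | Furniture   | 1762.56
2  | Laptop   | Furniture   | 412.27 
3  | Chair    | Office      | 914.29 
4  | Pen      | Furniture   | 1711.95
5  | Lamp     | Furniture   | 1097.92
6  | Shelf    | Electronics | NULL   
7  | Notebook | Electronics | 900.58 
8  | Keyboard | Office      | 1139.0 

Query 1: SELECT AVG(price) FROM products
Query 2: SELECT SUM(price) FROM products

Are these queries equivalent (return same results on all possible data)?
No, not equivalent

Query 1 returns: [(1134.0814285714284,)]
Query 2 returns: [(7938.57,)]

Reason: AVG vs SUM give different aggregate values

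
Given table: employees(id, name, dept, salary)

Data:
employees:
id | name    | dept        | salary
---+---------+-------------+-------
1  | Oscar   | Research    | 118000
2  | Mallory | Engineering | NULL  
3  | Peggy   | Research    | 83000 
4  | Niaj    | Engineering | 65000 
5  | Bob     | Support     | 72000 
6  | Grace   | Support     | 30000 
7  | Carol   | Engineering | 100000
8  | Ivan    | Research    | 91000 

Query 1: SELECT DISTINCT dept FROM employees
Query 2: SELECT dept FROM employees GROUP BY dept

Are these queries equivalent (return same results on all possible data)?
Yes, equivalent

Both queries return: [('Engineering',), ('Research',), ('Support',)]

Reason: Both get unique depts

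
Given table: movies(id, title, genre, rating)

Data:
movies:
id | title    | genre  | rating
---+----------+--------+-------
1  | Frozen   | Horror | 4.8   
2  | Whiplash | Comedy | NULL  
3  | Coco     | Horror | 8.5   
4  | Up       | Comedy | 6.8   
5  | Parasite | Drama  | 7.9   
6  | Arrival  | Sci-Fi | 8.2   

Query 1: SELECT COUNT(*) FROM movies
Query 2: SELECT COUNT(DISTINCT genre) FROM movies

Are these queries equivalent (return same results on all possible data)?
No, not equivalent

Query 1 returns: [(6,)]
Query 2 returns: [(4,)]

Reason: COUNT(*) counts rows, COUNT(DISTINCT genre) counts unique genres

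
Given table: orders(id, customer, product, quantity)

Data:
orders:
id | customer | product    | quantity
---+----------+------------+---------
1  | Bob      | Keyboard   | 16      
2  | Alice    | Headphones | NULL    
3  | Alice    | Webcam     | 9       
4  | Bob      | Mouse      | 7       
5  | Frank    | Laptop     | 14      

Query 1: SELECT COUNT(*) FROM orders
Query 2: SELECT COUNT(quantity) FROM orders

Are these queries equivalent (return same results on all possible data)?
No, not equivalent

Query 1 returns: [(5,)]
Query 2 returns: [(4,)]

Reason: COUNT(*) includes NULLs, COUNT(column) excludes them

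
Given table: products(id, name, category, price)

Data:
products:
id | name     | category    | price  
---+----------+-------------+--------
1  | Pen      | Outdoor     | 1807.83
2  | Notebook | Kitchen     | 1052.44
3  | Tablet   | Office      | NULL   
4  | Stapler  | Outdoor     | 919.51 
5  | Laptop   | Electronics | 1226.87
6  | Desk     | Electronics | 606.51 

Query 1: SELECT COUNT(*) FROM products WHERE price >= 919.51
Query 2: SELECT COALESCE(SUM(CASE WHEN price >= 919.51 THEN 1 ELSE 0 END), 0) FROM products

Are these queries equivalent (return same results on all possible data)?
Yes, equivalent

Both queries return: [(4,)]

Reason: COUNT with WHERE vs conditional SUM (COALESCE handles empty-table NULL)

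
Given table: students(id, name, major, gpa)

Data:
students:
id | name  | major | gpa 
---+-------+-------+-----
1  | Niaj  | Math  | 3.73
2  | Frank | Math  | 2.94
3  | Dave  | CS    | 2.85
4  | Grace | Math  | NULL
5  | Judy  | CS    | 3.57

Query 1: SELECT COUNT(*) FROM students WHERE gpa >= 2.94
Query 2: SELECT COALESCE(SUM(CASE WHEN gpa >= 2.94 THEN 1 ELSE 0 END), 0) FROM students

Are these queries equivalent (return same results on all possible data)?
Yes, equivalent

Both queries return: [(3,)]

Reason: COUNT with WHERE vs conditional SUM (COALESCE handles empty-table NULL)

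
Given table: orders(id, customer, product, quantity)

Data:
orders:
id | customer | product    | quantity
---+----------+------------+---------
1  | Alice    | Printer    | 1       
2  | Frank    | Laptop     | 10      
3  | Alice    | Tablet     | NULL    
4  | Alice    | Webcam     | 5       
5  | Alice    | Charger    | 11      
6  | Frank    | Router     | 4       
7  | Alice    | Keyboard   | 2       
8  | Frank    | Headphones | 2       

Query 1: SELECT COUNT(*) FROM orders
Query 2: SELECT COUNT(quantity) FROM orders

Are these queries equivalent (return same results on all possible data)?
No, not equivalent

Query 1 returns: [(8,)]
Query 2 returns: [(7,)]

Reason: COUNT(*) includes NULLs, COUNT(column) excludes them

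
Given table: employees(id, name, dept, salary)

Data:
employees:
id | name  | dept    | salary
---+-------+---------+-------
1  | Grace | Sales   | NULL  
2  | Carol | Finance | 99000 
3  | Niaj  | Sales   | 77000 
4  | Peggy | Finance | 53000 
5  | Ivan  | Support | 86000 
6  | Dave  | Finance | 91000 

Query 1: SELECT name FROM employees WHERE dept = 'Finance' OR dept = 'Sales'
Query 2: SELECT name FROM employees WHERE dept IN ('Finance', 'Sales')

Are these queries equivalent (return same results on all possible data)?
Yes, equivalent

Both queries return: [('Carol',), ('Dave',), ('Grace',), ('Niaj',), ('Peggy',)]

Reason: OR vs IN are equivalent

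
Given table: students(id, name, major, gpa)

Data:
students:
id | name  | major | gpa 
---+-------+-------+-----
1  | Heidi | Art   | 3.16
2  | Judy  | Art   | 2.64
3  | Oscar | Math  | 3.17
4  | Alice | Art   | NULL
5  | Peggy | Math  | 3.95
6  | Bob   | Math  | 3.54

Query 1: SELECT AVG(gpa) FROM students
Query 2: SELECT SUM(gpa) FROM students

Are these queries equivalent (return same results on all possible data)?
No, not equivalent

Query 1 returns: [(3.2920000000000003,)]
Query 2 returns: [(16.46,)]

Reason: AVG vs SUM give different aggregate values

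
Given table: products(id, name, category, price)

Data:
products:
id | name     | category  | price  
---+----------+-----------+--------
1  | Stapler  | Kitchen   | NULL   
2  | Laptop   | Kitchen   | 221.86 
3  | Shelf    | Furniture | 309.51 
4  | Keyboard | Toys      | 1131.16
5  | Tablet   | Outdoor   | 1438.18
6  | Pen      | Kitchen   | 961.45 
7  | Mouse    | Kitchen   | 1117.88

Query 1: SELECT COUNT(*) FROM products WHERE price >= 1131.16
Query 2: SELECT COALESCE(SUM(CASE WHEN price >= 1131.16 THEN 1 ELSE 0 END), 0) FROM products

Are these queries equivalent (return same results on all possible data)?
Yes, equivalent

Both queries return: [(2,)]

Reason: COUNT with WHERE vs conditional SUM (COALESCE handles empty-table NULL)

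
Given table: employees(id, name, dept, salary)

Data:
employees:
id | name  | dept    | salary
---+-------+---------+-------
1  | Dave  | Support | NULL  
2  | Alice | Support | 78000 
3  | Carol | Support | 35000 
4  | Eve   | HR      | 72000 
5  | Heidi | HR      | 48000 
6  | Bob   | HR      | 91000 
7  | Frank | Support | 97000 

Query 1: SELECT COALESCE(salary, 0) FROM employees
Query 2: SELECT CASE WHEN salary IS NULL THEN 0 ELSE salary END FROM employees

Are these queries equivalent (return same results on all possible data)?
Yes, equivalent

Both queries return: [(0,), (35000,), (48000,), (72000,), (78000,), (91000,), (97000,)]

Reason: COALESCE vs CASE for NULL handling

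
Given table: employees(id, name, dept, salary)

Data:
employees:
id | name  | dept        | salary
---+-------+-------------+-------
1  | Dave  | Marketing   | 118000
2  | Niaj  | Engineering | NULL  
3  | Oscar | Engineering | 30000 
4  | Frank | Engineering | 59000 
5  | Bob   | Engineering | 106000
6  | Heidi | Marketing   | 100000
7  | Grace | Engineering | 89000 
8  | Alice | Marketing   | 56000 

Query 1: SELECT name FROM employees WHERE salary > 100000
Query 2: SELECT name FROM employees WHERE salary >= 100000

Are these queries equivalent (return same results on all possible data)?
No, not equivalent

Query 1 returns: [('Dave',), ('Bob',)]
Query 2 returns: [('Dave',), ('Bob',), ('Heidi',)]

Reason: > vs >= gives different results when salary = 100000 exists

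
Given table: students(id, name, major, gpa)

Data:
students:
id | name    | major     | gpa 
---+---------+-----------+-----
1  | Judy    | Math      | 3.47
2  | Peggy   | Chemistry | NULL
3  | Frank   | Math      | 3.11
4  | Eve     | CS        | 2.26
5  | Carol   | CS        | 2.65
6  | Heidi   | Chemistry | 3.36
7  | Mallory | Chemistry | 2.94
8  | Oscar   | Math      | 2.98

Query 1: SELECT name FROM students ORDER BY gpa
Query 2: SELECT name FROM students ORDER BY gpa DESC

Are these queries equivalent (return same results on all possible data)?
No, not equivalent

Query 1 returns: [('Peggy',), ('Eve',), ('Carol',), ('Mallory',), ('Oscar',), ('Frank',), ('Heidi',), ('Judy',)]
Query 2 returns: [('Judy',), ('Heidi',), ('Frank',), ('Oscar',), ('Mallory',), ('Carol',), ('Eve',), ('Peggy',)]

Reason: ASC vs DESC gives opposite ordering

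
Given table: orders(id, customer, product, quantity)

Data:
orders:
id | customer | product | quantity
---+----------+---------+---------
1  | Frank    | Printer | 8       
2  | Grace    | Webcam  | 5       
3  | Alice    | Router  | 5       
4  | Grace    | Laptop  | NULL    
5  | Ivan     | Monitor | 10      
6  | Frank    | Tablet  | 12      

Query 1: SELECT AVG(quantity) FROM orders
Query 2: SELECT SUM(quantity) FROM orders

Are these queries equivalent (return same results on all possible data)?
No, not equivalent

Query 1 returns: [(8.0,)]
Query 2 returns: [(40,)]

Reason: AVG vs SUM give different aggregate values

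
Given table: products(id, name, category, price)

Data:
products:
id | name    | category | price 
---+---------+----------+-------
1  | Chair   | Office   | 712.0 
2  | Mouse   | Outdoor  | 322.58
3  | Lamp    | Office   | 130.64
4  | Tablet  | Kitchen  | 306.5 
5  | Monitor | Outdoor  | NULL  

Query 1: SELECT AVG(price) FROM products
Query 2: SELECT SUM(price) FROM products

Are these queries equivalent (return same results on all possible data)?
No, not equivalent

Query 1 returns: [(367.93,)]
Query 2 returns: [(1471.72,)]

Reason: AVG vs SUM give different aggregate values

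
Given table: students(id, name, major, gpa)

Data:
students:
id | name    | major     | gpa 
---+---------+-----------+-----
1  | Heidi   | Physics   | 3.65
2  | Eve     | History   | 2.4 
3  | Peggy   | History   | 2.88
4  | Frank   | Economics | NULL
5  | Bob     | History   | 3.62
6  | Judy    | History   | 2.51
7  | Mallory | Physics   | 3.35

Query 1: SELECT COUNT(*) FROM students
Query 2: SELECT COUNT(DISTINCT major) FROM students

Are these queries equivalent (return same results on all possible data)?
No, not equivalent

Query 1 returns: [(7,)]
Query 2 returns: [(3,)]

Reason: COUNT(*) counts rows, COUNT(DISTINCT major) counts unique majors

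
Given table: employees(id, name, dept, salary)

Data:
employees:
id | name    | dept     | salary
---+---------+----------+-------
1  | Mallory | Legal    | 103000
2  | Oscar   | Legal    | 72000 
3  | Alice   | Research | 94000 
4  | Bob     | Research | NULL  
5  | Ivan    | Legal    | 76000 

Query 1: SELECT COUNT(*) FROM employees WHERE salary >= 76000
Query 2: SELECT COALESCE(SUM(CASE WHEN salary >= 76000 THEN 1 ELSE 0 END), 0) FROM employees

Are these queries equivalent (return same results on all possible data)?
Yes, equivalent

Both queries return: [(3,)]

Reason: COUNT with WHERE vs conditional SUM (COALESCE handles empty-table NULL)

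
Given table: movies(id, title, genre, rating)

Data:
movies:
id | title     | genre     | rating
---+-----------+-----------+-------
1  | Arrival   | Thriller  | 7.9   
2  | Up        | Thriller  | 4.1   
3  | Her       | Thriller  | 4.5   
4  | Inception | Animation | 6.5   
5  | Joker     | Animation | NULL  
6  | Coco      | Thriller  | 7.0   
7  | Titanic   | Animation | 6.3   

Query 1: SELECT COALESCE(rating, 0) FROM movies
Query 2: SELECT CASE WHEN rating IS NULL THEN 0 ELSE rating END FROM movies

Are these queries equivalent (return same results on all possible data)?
Yes, equivalent

Both queries return: [(0,), (4.1,), (4.5,), (6.3,), (6.5,), (7.0,), (7.9,)]

Reason: COALESCE vs CASE for NULL handling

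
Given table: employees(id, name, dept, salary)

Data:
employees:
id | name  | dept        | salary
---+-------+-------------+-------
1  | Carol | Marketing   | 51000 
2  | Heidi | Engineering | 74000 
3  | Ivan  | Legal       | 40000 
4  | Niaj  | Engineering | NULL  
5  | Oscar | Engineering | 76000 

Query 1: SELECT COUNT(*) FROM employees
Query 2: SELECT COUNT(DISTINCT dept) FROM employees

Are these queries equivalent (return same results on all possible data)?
No, not equivalent

Query 1 returns: [(5,)]
Query 2 returns: [(3,)]

Reason: COUNT(*) counts rows, COUNT(DISTINCT dept) counts unique depts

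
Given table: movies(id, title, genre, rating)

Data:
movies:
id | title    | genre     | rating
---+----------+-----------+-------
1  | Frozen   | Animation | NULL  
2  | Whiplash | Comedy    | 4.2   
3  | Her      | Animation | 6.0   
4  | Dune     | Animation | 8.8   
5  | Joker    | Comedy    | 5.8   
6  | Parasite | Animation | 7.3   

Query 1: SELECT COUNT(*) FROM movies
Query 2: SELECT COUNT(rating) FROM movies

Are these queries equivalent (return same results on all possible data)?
No, not equivalent

Query 1 returns: [(6,)]
Query 2 returns: [(5,)]

Reason: COUNT(*) includes NULLs, COUNT(column) excludes them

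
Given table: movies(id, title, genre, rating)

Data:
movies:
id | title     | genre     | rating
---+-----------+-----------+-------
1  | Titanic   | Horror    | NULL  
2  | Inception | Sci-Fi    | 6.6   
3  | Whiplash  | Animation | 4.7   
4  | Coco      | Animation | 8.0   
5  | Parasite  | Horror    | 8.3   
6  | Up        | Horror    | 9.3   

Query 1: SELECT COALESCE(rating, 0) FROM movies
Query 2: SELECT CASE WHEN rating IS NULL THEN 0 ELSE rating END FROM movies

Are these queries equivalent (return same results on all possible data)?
Yes, equivalent

Both queries return: [(0,), (4.7,), (6.6,), (8.0,), (8.3,), (9.3,)]

Reason: COALESCE vs CASE for NULL handling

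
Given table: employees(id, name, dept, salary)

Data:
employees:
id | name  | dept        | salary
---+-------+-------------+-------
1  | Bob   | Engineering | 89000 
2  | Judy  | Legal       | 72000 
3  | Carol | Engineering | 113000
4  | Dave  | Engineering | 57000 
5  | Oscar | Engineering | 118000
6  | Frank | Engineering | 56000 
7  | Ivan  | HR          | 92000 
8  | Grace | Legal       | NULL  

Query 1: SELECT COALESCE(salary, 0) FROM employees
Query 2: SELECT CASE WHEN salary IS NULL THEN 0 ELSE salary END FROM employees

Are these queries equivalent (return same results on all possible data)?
Yes, equivalent

Both queries return: [(0,), (56000,), (57000,), (72000,), (89000,), (92000,), (113000,), (118000,)]

Reason: COALESCE vs CASE for NULL handling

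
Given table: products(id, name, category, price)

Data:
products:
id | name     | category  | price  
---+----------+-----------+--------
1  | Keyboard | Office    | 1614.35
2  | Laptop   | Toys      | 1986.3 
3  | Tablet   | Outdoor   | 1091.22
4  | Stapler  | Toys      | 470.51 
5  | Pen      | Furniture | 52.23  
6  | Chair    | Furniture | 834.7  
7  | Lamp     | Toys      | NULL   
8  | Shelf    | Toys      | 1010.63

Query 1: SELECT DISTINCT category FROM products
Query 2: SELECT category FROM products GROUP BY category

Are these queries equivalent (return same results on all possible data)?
Yes, equivalent

Both queries return: [('Furniture',), ('Office',), ('Outdoor',), ('Toys',)]

Reason: Both get unique categorys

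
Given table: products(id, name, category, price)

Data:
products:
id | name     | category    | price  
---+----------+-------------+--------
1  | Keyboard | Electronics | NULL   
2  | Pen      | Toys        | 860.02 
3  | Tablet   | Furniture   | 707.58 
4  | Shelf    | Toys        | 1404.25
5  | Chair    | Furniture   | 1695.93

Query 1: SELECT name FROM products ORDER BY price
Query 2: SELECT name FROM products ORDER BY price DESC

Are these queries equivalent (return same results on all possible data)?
No, not equivalent

Query 1 returns: [('Keyboard',), ('Tablet',), ('Pen',), ('Shelf',), ('Chair',)]
Query 2 returns: [('Chair',), ('Shelf',), ('Pen',), ('Tablet',), ('Keyboard',)]

Reason: ASC vs DESC gives opposite ordering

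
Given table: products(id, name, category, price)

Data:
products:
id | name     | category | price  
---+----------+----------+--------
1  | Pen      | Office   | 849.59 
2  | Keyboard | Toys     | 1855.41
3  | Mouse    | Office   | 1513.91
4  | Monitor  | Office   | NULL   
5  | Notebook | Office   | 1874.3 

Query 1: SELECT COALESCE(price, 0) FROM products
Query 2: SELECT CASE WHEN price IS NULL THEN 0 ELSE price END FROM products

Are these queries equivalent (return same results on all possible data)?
Yes, equivalent

Both queries return: [(0,), (849.59,), (1513.91,), (1855.41,), (1874.3,)]

Reason: COALESCE vs CASE for NULL handling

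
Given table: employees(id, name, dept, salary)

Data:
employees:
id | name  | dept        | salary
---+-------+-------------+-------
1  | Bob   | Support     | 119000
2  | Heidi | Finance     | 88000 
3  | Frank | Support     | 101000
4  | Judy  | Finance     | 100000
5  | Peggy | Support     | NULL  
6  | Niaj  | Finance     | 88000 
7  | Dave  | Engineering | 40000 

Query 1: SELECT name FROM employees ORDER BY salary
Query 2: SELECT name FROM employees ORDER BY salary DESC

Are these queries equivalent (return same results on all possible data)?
No, not equivalent

Query 1 returns: [('Peggy',), ('Dave',), ('Heidi',), ('Niaj',), ('Judy',), ('Frank',), ('Bob',)]
Query 2 returns: [('Bob',), ('Frank',), ('Judy',), ('Heidi',), ('Niaj',), ('Dave',), ('Peggy',)]

Reason: ASC vs DESC gives opposite ordering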